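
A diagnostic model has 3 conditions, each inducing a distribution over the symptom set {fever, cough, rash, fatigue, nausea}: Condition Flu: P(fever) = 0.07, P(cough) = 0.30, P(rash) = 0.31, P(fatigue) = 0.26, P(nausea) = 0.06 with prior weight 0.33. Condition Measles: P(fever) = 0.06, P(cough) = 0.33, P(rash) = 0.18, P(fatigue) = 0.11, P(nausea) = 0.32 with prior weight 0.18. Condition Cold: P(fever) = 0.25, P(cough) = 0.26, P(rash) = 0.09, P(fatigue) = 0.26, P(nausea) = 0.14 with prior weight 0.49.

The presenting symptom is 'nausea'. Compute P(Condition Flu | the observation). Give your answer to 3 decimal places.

0.136

By Bayes' theorem, P(k | x) = w_k f_k(x) / Σ_j w_j f_j(x).
Component likelihoods at x = 'nausea':
  L_Flu = P(nausea | comp) = 0.06
  L_Measles = P(nausea | comp) = 0.32
  L_Cold = P(nausea | comp) = 0.14
Prior × likelihood for each component:
  w_Flu·L_Flu = 0.33 × 0.06 = 0.0198
  w_Measles·L_Measles = 0.18 × 0.32 = 0.0576
  w_Cold·L_Cold = 0.49 × 0.14 = 0.0686
Marginal: 0.0198 + 0.0576 + 0.0686 = 0.146
Responsibility of Condition Flu: 0.0198 / 0.146 ≈ 0.136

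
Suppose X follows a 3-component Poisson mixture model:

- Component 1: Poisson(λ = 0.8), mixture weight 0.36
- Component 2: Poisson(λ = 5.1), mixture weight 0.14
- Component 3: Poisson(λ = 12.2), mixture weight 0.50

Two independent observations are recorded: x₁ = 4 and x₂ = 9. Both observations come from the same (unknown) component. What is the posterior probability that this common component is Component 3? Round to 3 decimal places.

0.170

Posterior ∝ prior × likelihood, so P(k | x) ∝ π_k f_k(x); normalise over all components.
Since both observations come from the same component, the likelihood for component k is f_k(x₁)·f_k(x₂).
  f_1 = [e^(−0.8)·0.8^4/4! = 0.00766855] × [1.66192e-07] = 1.27445e-09
  f_2 = [e^(−5.1)·5.1^4/4! = 0.171857] × [0.0392163] = 0.0067396
  f_3 = [e^(−12.2)·12.2^4/4! = 0.00464339] × [0.0830009] = 0.000385406
Multiply by the mixture weights:
  π_1·f_1 = 0.36 × 1.27445e-09 = 4.58804e-10
  π_2·f_2 = 0.14 × 0.0067396 = 0.000943544
  π_3·f_3 = 0.50 × 0.000385406 = 0.000192703
Evidence: 4.58804e-10 + 0.000943544 + 0.000192703 = 0.00113625
P(Component 3 | x) = 0.000192703 / 0.00113625 ≈ 0.170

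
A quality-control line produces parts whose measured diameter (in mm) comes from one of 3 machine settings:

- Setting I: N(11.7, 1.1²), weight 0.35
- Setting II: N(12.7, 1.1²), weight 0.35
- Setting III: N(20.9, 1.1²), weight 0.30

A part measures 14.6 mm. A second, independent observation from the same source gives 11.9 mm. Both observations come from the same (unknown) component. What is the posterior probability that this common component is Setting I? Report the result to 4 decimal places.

0.1499

Apply Bayes' rule: the posterior for each component is proportional to its prior times its likelihood at x.
Since both observations come from the same component, the likelihood for component k is f_k(x₁)·f_k(x₂).
  L_I = [(1/(1.1·√(2π)))·exp(−(14.6−11.7)²/(2·1.1²)) = 0.362675·exp(-3.47521) = 0.0112268] × [0.356729] = 0.00400491
  L_II = [(1/(1.1·√(2π)))·exp(−(14.6−12.7)²/(2·1.1²)) = 0.362675·exp(-1.49174) = 0.0815952] × [0.278396] = 0.0227158
  L_III = [(1/(1.1·√(2π)))·exp(−(14.6−20.9)²/(2·1.1²)) = 0.362675·exp(-16.40083) = 2.73356e-08] × [1.05491e-15] = 2.88366e-23
Prior × likelihood for each component:
  P(Z=I)·L_I = 0.35 × 0.00400491 = 0.00140172
  P(Z=II)·L_II = 0.35 × 0.0227158 = 0.00795052
  P(Z=III)·L_III = 0.30 × 2.88366e-23 = 8.65097e-24
Sum: 0.00140172 + 0.00795052 + 8.65097e-24 = 0.00935224
P(Setting I | data) ≈ 0.1499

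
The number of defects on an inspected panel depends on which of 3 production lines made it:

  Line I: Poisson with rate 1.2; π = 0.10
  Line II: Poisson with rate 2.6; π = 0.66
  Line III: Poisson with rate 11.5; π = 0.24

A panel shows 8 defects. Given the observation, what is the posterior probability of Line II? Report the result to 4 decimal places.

By Bayes' theorem, P(k | x) = π_k f_k(x) / Σ_j π_j f_j(x).
Poisson probabilities:
  p_I = 3.212e-05
  p_II = 0.00384681
  p_III = 0.0768556
Weight by the priors:
  π_I·p_I = 0.10 × 3.212e-05 = 3.212e-06
  π_II·p_II = 0.66 × 0.00384681 = 0.00253889
  π_III·p_III = 0.24 × 0.0768556 = 0.0184453
Normaliser: 3.212e-06 + 0.00253889 + 0.0184453 = 0.0209875
So the posterior for Line II is 0.00253889 / 0.0209875 ≈ 0.1210.

0.1210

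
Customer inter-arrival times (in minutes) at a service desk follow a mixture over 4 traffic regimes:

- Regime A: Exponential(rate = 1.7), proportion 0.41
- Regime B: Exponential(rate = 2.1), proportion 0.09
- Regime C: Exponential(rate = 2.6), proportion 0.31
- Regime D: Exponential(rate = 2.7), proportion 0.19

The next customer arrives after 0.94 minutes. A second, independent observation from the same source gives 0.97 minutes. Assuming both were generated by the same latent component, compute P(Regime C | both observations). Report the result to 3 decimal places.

0.193

The responsibility of component k is w_k f_k(x) divided by Σ_j w_j f_j(x).
Since both observations come from the same component, the likelihood for component k is f_k(x₁)·f_k(x₂).
  L_A = [1.7·e^(−1.7·0.94) = 1.7·e^(−1.5980) = 0.343911] × [0.326811] = 0.112394
  L_B = [2.1·e^(−2.1·0.94) = 2.1·e^(−1.9740) = 0.29169] × [0.273881] = 0.0798883
  L_C = [2.6·e^(−2.6·0.94) = 2.6·e^(−2.4440) = 0.225714] × [0.208777] = 0.0471238
  L_D = [2.7·e^(−2.7·0.94) = 2.7·e^(−2.5380) = 0.213366] × [0.196764] = 0.0419828
Unnormalised posteriors:
  w_A·L_A = 0.41 × 0.112394 = 0.0460816
  w_B·L_B = 0.09 × 0.0798883 = 0.00718995
  w_C·L_C = 0.31 × 0.0471238 = 0.0146084
  w_D·L_D = 0.19 × 0.0419828 = 0.00797672
Normaliser: 0.0460816 + 0.00718995 + 0.0146084 + 0.00797672 = 0.0758566
P(Regime C | x₁, x₂) = 0.0146084 / 0.0758566 ≈ 0.193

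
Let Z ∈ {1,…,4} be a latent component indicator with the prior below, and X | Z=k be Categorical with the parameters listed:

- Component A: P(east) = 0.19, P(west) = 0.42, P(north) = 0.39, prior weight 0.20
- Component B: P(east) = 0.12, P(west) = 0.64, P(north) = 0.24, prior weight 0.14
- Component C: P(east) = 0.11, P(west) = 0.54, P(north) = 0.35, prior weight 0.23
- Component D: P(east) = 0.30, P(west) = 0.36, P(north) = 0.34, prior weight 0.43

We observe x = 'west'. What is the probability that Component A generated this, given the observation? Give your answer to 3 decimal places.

By Bayes' theorem, P(k | x) = π_k f_k(x) / Σ_j π_j f_j(x).
Component likelihoods at x = 'west':
  L_A = 0.42
  L_B = 0.64
  L_C = 0.54
  L_D = 0.36
Prior × likelihood for each component:
  π_A·L_A = 0.20 × 0.42 = 0.084
  π_B·L_B = 0.14 × 0.64 = 0.0896
  π_C·L_C = 0.23 × 0.54 = 0.1242
  π_D·L_D = 0.43 × 0.36 = 0.1548
Evidence: 0.084 + 0.0896 + 0.1242 + 0.1548 = 0.4526
P(Component A | 'west') ≈ 0.186

0.186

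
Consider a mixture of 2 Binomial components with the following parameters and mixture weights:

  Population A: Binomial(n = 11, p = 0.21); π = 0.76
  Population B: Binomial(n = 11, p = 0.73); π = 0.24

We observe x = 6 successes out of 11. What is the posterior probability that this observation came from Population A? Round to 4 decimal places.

0.2779

By Bayes' theorem, P(k | x) = w_k f_k(x) / Σ_j w_j f_j(x).
Evaluate each component's likelihood at the observed value:
  f_A = C(11,6)·0.21^6·0.79^5 = 462·8.57661e-05·0.307706 = 0.0121925
  f_B = C(11,6)·0.73^6·0.27^5 = 462·0.151334·0.00143489 = 0.100322
Multiply by the mixture weights:
  w_A·f_A = 0.76 × 0.0121925 = 0.00926631
  w_B·f_B = 0.24 × 0.100322 = 0.0240774
Evidence: 0.00926631 + 0.0240774 = 0.0333437
P(Population A | 6 successes out of 11) ≈ 0.2779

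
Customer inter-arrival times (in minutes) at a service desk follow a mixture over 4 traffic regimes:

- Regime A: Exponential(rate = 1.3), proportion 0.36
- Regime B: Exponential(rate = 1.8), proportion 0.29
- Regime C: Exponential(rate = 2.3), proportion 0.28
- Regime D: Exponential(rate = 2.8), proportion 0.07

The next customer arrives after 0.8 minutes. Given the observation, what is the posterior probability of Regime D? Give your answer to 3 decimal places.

By Bayes' theorem, P(k | x) = π_k f_k(x) / Σ_j π_j f_j(x).
Evaluate each component's likelihood at the observed value:
  L_A = 1.3·e^(−1.3·0.8) = 1.3·e^(−1.0400) = 0.459491
  L_B = 1.8·e^(−1.8·0.8) = 1.8·e^(−1.4400) = 0.42647
  L_C = 2.3·e^(−2.3·0.8) = 2.3·e^(−1.8400) = 0.36528
  L_D = 2.8·e^(−2.8·0.8) = 2.8·e^(−2.2400) = 0.298084
Unnormalised posteriors:
  π_A·L_A = 0.36 × 0.459491 = 0.165417
  π_B·L_B = 0.29 × 0.42647 = 0.123676
  π_C·L_C = 0.28 × 0.36528 = 0.102278
  π_D·L_D = 0.07 × 0.298084 = 0.0208659
Marginal: 0.165417 + 0.123676 + 0.102278 + 0.0208659 = 0.412237
P(Regime D | the observation) ≈ 0.051

0.051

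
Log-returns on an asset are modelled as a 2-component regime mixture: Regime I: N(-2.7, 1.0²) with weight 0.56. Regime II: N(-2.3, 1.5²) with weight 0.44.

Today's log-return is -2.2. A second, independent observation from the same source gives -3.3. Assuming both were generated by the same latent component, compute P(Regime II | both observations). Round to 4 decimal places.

0.2746

P(component k | x) = π_k·f_k(x) / marginal(x), where marginal(x) = Σ_j π_j·f_j(x).
Since both observations come from the same component, the likelihood for component k is f_k(x₁)·f_k(x₂).
  p_I = [(1/(1.0·√(2π)))·exp(−(-2.2−-2.7)²/(2·1.0²)) = 0.398942·exp(-0.12500) = 0.352065] × [0.333225] = 0.117317
  p_II = [(1/(1.5·√(2π)))·exp(−(-2.2−-2.3)²/(2·1.5²)) = 0.265962·exp(-0.00222) = 0.265371] × [0.212965] = 0.0565149
Prior × likelihood for each component:
  π_I·p_I = 0.56 × 0.117317 = 0.0656974
  π_II·p_II = 0.44 × 0.0565149 = 0.0248665
Evidence: 0.0656974 + 0.0248665 = 0.090564
So the posterior for Regime II is 0.0248665 / 0.090564 ≈ 0.2746.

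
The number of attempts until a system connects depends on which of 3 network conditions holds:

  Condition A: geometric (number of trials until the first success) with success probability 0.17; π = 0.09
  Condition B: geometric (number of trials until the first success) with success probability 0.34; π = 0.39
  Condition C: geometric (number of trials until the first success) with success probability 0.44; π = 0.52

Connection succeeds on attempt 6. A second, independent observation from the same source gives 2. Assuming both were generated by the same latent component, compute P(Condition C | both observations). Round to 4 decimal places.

0.4042

Posterior ∝ prior × likelihood, so P(k | x) ∝ π_k f_k(x); normalise over all components.
Since both observations come from the same component, the likelihood for component k is f_k(x₁)·f_k(x₂).
  p_A = [0.17·(1−0.17)^5 = 0.17·0.393904 = 0.0669637] × [0.1411] = 0.00944858
  p_B = [0.34·(1−0.34)^5 = 0.34·0.125233 = 0.0425793] × [0.2244] = 0.0095548
  p_C = [0.44·(1−0.44)^5 = 0.44·0.0550732 = 0.0242322] × [0.2464] = 0.00597081
Multiply by the mixture weights:
  π_A·p_A = 0.09 × 0.00944858 = 0.000850372
  π_B·p_B = 0.39 × 0.0095548 = 0.00372637
  π_C·p_C = 0.52 × 0.00597081 = 0.00310482
Sum: 0.000850372 + 0.00372637 + 0.00310482 = 0.00768157
Responsibility of Condition C: 0.00310482 / 0.00768157 ≈ 0.4042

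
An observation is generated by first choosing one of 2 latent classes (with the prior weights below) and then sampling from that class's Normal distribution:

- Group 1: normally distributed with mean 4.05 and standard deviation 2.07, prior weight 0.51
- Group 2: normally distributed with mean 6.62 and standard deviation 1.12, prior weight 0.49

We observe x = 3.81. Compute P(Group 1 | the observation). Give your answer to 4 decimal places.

0.9287

The responsibility of component k is π_k f_k(x) divided by Σ_j π_j f_j(x).
Evaluate each component's likelihood at the observed value:
  p_1 = (1/(2.07·√(2π)))·exp(−(3.81−4.05)²/(2·2.07²)) = 0.192726·exp(-0.00672) = 0.191435
  p_2 = (1/(1.12·√(2π)))·exp(−(3.81−6.62)²/(2·1.12²)) = 0.356198·exp(-3.14736) = 0.0153042
Weight by the priors:
  π_1·p_1 = 0.51 × 0.191435 = 0.0976317
  π_2·p_2 = 0.49 × 0.0153042 = 0.00749905
Sum: 0.0976317 + 0.00749905 = 0.105131
So the posterior for Group 1 is 0.0976317 / 0.105131 ≈ 0.9287.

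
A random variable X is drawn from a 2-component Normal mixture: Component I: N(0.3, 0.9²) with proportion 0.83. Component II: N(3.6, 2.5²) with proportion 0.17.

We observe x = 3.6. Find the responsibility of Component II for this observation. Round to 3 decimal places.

0.984

Apply Bayes' rule: the posterior for each component is proportional to its prior times its likelihood at x.
Normal densities:
  f_I = (1/(0.9·√(2π)))·exp(−(3.6−0.3)²/(2·0.9²)) = 0.443269·exp(-6.72222) = 0.000533634
  f_II = (1/(2.5·√(2π)))·exp(−(3.6−3.6)²/(2·2.5²)) = 0.159577·exp(-0.00000) = 0.159577
Multiply by the mixture weights:
  π_I·f_I = 0.83 × 0.000533634 = 0.000442916
  π_II·f_II = 0.17 × 0.159577 = 0.0271281
Normaliser: 0.000442916 + 0.0271281 = 0.027571
So the posterior for Component II is 0.0271281 / 0.027571 ≈ 0.984.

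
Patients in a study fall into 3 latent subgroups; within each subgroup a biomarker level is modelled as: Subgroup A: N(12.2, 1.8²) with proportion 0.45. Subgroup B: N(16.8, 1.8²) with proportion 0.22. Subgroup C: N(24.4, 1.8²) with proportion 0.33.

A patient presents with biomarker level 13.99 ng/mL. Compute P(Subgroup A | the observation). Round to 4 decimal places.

0.8084

P(component k | x) = π_k·f_k(x) / marginal(x), where marginal(x) = Σ_j π_j·f_j(x).
Component likelihoods at x = 13.99 ng/mL:
  L_A = 0.135175
  L_B = 0.0655292
  L_C = 1.20983e-08
Unnormalised posteriors:
  π_A·L_A = 0.45 × 0.135175 = 0.0608287
  π_B·L_B = 0.22 × 0.0655292 = 0.0144164
  π_C·L_C = 0.33 × 1.20983e-08 = 3.99245e-09
Denominator: 0.0608287 + 0.0144164 + 3.99245e-09 = 0.0752452
P(Subgroup A | 13.99 ng/mL) ≈ 0.8084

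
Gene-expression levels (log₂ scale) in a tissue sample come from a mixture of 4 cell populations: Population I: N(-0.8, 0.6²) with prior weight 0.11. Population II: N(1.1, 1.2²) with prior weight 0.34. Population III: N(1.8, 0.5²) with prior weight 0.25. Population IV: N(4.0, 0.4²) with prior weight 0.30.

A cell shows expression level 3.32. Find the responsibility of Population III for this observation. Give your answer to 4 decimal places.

0.0211

By Bayes' theorem, P(k | x) = w_k f_k(x) / Σ_j w_j f_j(x).
Component likelihoods at x = 3.32:
  p_I = 3.83729e-11
  p_II = 0.0600541
  p_III = 0.00785511
  p_IV = 0.235123
Prior × likelihood for each component:
  w_I·p_I = 0.11 × 3.83729e-11 = 4.22102e-12
  w_II·p_II = 0.34 × 0.0600541 = 0.0204184
  w_III·p_III = 0.25 × 0.00785511 = 0.00196378
  w_IV·p_IV = 0.30 × 0.235123 = 0.0705368
Sum: 4.22102e-12 + 0.0204184 + 0.00196378 + 0.0705368 = 0.092919
Responsibility of Population III: 0.00196378 / 0.092919 ≈ 0.0211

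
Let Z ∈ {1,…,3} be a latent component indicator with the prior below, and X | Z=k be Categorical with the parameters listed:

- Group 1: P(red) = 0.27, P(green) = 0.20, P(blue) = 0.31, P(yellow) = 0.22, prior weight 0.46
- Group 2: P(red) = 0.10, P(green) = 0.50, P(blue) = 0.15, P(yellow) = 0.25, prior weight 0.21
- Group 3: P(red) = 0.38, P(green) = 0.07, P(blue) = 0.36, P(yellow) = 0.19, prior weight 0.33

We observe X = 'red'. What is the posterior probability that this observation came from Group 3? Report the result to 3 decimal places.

0.463

Apply Bayes' rule: the posterior for each component is proportional to its prior times its likelihood at x.
Evaluate each component's likelihood at the observed value:
  L_1 = P(red | comp) = 0.27
  L_2 = P(red | comp) = 0.10
  L_3 = P(red | comp) = 0.38
Unnormalised posteriors:
  π_1·L_1 = 0.46 × 0.27 = 0.1242
  π_2·L_2 = 0.21 × 0.1 = 0.021
  π_3·L_3 = 0.33 × 0.38 = 0.1254
Denominator: 0.1242 + 0.021 + 0.1254 = 0.2706
P(Group 3 | x) ≈ 0.463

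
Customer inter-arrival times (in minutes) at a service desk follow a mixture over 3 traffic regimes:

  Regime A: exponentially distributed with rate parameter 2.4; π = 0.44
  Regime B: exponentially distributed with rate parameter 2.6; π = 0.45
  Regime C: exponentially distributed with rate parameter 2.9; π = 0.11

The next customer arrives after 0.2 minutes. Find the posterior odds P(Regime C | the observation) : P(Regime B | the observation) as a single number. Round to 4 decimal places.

Posterior odds = (π_i f_i(x)) / (π_j f_j(x)); the normalising sum cancels.
Exponential densities:
  f_A = 1.48508
  f_B = 1.54575
  f_C = 1.62371
Odds = (0.11/0.45) × (1.62371/1.54575) = 0.244444 × 1.05043 ≈ 0.2568

0.2568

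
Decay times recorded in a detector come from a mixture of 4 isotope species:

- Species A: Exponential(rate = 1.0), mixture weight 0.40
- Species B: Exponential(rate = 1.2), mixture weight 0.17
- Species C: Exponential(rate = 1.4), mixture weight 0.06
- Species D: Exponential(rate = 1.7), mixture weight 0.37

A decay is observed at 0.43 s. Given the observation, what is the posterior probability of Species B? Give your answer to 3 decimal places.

0.167

Posterior ∝ prior × likelihood, so P(k | x) ∝ w_k f_k(x); normalise over all components.
Exponential densities:
  p_A = 0.650509
  p_B = 0.716284
  p_C = 0.766801
  p_D = 0.818426
Weight by the priors:
  w_A·p_A = 0.40 × 0.650509 = 0.260204
  w_B·p_B = 0.17 × 0.716284 = 0.121768
  w_C·p_C = 0.06 × 0.766801 = 0.0460081
  w_D·p_D = 0.37 × 0.818426 = 0.302818
Marginal: 0.260204 + 0.121768 + 0.0460081 + 0.302818 = 0.730798
So the posterior for Species B is 0.121768 / 0.730798 ≈ 0.167.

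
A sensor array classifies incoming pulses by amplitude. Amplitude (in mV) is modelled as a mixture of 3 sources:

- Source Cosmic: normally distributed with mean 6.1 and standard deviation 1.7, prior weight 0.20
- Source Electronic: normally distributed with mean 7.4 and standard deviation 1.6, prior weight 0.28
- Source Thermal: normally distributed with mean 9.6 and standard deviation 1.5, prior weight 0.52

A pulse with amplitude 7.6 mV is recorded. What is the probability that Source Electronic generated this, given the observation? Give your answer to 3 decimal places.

0.439

Posterior ∝ prior × likelihood, so P(k | x) ∝ w_k f_k(x); normalise over all components.
Evaluate each component's likelihood at the observed value:
  L_Cosmic = (1/(1.7·√(2π)))·exp(−(7.6−6.1)²/(2·1.7²)) = 0.234672·exp(-0.38927) = 0.159002
  L_Electronic = (1/(1.6·√(2π)))·exp(−(7.6−7.4)²/(2·1.6²)) = 0.249339·exp(-0.00781) = 0.247399
  L_Thermal = (1/(1.5·√(2π)))·exp(−(7.6−9.6)²/(2·1.5²)) = 0.265962·exp(-0.88889) = 0.10934
Unnormalised posteriors:
  w_Cosmic·L_Cosmic = 0.20 × 0.159002 = 0.0318003
  w_Electronic·L_Electronic = 0.28 × 0.247399 = 0.0692716
  w_Thermal·L_Thermal = 0.52 × 0.10934 = 0.0568568
Denominator: 0.0318003 + 0.0692716 + 0.0568568 = 0.157929
P(Source Electronic | the observation) = 0.0692716 / 0.157929 ≈ 0.439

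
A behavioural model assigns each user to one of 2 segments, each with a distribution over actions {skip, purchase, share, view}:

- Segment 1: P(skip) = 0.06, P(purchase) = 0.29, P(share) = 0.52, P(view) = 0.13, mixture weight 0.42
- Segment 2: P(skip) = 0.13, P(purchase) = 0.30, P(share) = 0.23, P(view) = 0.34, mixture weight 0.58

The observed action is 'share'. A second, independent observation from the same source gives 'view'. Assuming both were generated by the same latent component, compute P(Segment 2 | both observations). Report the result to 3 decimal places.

0.615

By Bayes' theorem, P(k | x) = π_k f_k(x) / Σ_j π_j f_j(x).
Since both observations come from the same component, the likelihood for component k is f_k(x₁)·f_k(x₂).
  f_1 = [0.52] × [0.13] = 0.0676
  f_2 = [0.23] × [0.34] = 0.0782
Prior × likelihood for each component:
  π_1·f_1 = 0.42 × 0.0676 = 0.028392
  π_2·f_2 = 0.58 × 0.0782 = 0.045356
Denominator: 0.028392 + 0.045356 = 0.073748
P(Segment 2 | x₁, x₂) ≈ 0.615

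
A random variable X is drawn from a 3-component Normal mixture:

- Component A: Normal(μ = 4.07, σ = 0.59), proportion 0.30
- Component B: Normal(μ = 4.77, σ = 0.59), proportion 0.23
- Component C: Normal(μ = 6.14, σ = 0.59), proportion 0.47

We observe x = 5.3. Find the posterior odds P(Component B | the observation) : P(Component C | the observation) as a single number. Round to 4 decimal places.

0.9007

Posterior odds = (π_i f_i(x)) / (π_j f_j(x)); the normalising sum cancels.
Normal densities:
  f_A = 0.0769663
  f_B = 0.45168
  f_C = 0.245414
Odds = (0.23/0.47) × (0.45168/0.245414) = 0.489362 × 1.84048 ≈ 0.9007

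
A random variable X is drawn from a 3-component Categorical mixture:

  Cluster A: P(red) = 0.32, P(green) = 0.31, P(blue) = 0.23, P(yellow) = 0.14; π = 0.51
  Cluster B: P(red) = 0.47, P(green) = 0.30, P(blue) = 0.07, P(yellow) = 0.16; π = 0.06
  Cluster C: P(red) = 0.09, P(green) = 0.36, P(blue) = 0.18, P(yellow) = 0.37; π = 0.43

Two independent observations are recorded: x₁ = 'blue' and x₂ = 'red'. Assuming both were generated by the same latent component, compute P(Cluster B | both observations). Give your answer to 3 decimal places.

0.042

P(component k | x) = w_k·f_k(x) / marginal(x), where marginal(x) = Σ_j w_j·f_j(x).
Since both observations come from the same component, the likelihood for component k is f_k(x₁)·f_k(x₂).
  L_A = [P(blue | comp) = 0.23] × [0.32] = 0.0736
  L_B = [P(blue | comp) = 0.07] × [0.47] = 0.0329
  L_C = [P(blue | comp) = 0.18] × [0.09] = 0.0162
Unnormalised posteriors:
  w_A·L_A = 0.51 × 0.0736 = 0.037536
  w_B·L_B = 0.06 × 0.0329 = 0.001974
  w_C·L_C = 0.43 × 0.0162 = 0.006966
Evidence: 0.037536 + 0.001974 + 0.006966 = 0.046476
P(Cluster B | x₁, x₂) = 0.001974 / 0.046476 ≈ 0.042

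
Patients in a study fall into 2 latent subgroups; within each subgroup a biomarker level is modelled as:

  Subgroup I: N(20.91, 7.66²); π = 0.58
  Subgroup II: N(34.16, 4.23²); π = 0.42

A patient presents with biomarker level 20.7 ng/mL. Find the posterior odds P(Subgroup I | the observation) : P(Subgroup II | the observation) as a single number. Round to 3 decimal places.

Posterior odds = (w_i f_i(x)) / (w_j f_j(x)); the normalising sum cancels.
Component likelihoods at x = 20.7 ng/mL:
  p_I = 0.0520617
  p_II = 0.000596872
0.0301958 / 0.000250686 ≈ 120.452

120.452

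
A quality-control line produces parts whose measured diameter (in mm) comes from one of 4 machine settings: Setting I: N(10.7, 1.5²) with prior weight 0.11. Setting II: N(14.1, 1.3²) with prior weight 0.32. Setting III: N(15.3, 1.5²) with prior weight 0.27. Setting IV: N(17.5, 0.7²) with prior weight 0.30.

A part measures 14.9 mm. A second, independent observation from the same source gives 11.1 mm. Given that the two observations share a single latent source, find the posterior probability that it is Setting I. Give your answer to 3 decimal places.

0.066

P(component k | x) = w_k·f_k(x) / marginal(x), where marginal(x) = Σ_j w_j·f_j(x).
Since both observations come from the same component, the likelihood for component k is f_k(x₁)·f_k(x₂).
  p_I = [0.00527697] × [0.256671] = 0.00135445
  p_II = [0.253941] × [0.0214073] = 0.00543619
  p_III = [0.256671] × [0.00527697] = 0.00135445
  p_IV = [0.000575528] × [4.0186e-19] = 2.31282e-22
Unnormalised posteriors:
  w_I·p_I = 0.11 × 0.00135445 = 0.000148989
  w_II·p_II = 0.32 × 0.00543619 = 0.00173958
  w_III·p_III = 0.27 × 0.00135445 = 0.0003657
  w_IV·p_IV = 0.30 × 2.31282e-22 = 6.93846e-23
Denominator: 0.000148989 + 0.00173958 + 0.0003657 + 6.93846e-23 = 0.00225427
P(Setting I | x₁,x₂) = 0.000148989 / 0.00225427 ≈ 0.066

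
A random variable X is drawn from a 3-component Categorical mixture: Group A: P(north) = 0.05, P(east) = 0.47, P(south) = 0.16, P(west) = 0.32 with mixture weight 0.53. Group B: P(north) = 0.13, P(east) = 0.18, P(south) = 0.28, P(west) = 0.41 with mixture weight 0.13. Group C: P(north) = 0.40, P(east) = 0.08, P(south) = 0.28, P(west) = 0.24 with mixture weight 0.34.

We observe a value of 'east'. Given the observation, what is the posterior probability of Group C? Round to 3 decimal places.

Apply Bayes' rule: the posterior for each component is proportional to its prior times its likelihood at x.
Evaluate each component's likelihood at the observed value:
  L_A = P(east | comp) = 0.47
  L_B = P(east | comp) = 0.18
  L_C = P(east | comp) = 0.08
Prior × likelihood for each component:
  π_A·L_A = 0.53 × 0.47 = 0.2491
  π_B·L_B = 0.13 × 0.18 = 0.0234
  π_C·L_C = 0.34 × 0.08 = 0.0272
Sum: 0.2491 + 0.0234 + 0.0272 = 0.2997
P(Group C | data) = 0.0272 / 0.2997 ≈ 0.091

0.091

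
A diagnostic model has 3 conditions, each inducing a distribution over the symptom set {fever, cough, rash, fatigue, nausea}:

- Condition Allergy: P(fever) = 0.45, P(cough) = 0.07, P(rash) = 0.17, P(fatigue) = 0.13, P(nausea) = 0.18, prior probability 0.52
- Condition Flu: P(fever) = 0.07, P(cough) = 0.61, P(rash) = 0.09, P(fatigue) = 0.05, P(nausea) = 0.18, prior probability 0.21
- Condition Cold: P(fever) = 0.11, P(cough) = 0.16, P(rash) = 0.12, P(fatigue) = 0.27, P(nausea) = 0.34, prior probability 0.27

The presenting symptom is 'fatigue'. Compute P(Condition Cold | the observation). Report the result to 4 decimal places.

By Bayes' theorem, P(k | x) = w_k f_k(x) / Σ_j w_j f_j(x).
Evaluate each component's likelihood at the observed value:
  f_Allergy = P(fatigue | comp) = 0.13
  f_Flu = P(fatigue | comp) = 0.05
  f_Cold = P(fatigue | comp) = 0.27
Prior × likelihood for each component:
  w_Allergy·f_Allergy = 0.52 × 0.13 = 0.0676
  w_Flu·f_Flu = 0.21 × 0.05 = 0.0105
  w_Cold·f_Cold = 0.27 × 0.27 = 0.0729
Marginal: 0.0676 + 0.0105 + 0.0729 = 0.151
Responsibility of Condition Cold: 0.0729 / 0.151 ≈ 0.4828

0.4828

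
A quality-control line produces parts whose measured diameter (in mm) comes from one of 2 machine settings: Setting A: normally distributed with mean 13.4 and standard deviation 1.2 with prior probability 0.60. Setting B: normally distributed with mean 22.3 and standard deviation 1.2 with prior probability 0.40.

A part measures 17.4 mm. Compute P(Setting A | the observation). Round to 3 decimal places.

The responsibility of component k is π_k f_k(x) divided by Σ_j π_j f_j(x).
Normal densities:
  L_A = (1/(1.2·√(2π)))·exp(−(17.4−13.4)²/(2·1.2²)) = 0.332452·exp(-5.55556) = 0.00128523
  L_B = (1/(1.2·√(2π)))·exp(−(17.4−22.3)²/(2·1.2²)) = 0.332452·exp(-8.33681) = 7.96343e-05
Prior × likelihood for each component:
  π_A·L_A = 0.60 × 0.00128523 = 0.000771139
  π_B·L_B = 0.40 × 7.96343e-05 = 3.18537e-05
Normaliser: 0.000771139 + 3.18537e-05 = 0.000802993
P(Setting A | x) = 0.000771139 / 0.000802993 ≈ 0.960

0.960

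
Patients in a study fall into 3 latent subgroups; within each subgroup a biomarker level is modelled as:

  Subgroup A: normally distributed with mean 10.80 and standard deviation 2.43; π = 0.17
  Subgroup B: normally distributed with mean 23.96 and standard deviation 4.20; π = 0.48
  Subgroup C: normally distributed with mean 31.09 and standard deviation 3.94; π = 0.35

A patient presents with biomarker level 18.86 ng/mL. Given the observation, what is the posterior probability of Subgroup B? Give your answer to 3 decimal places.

By Bayes' theorem, P(k | x) = P(Z=k) f_k(x) / Σ_j P(Z=j) f_j(x).
Component likelihoods at x = 18.86 ng/mL:
  L_A = 0.00067039
  L_B = 0.0454443
  L_C = 0.000818763
Multiply by the mixture weights:
  P(Z=A)·L_A = 0.17 × 0.00067039 = 0.000113966
  P(Z=B)·L_B = 0.48 × 0.0454443 = 0.0218133
  P(Z=C)·L_C = 0.35 × 0.000818763 = 0.000286567
Denominator: 0.000113966 + 0.0218133 + 0.000286567 = 0.0222138
P(Subgroup B | x) = 0.0218133 / 0.0222138 ≈ 0.982

0.982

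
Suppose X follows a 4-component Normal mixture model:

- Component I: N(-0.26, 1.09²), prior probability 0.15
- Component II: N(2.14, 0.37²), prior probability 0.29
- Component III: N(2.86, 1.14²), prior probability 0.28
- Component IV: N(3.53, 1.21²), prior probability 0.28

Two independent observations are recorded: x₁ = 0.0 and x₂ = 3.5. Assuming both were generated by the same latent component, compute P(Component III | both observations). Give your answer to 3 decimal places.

0.723

P(component k | x) = π_k·f_k(x) / marginal(x), where marginal(x) = Σ_j π_j·f_j(x).
Since both observations come from the same component, the likelihood for component k is f_k(x₁)·f_k(x₂).
  L_I = [(1/(1.09·√(2π)))·exp(−(0.0−-0.26)²/(2·1.09²)) = 0.366002·exp(-0.02845) = 0.355736] × [0.00095406] = 0.000339394
  L_II = [(1/(0.37·√(2π)))·exp(−(0.0−2.14)²/(2·0.37²)) = 1.078222·exp(-16.72608) = 5.87037e-08] × [0.0012558] = 7.37201e-11
  L_III = [(1/(1.14·√(2π)))·exp(−(0.0−2.86)²/(2·1.14²)) = 0.349949·exp(-3.14697) = 0.0150416] × [0.298928] = 0.00449635
  L_IV = [(1/(1.21·√(2π)))·exp(−(0.0−3.53)²/(2·1.21²)) = 0.329704·exp(-4.25548) = 0.00467727] × [0.329603] = 0.00154164
Multiply by the mixture weights:
  π_I·L_I = 0.15 × 0.000339394 = 5.09091e-05
  π_II·L_II = 0.29 × 7.37201e-11 = 2.13788e-11
  π_III·L_III = 0.28 × 0.00449635 = 0.00125898
  π_IV·L_IV = 0.28 × 0.00154164 = 0.00043166
Normaliser: 5.09091e-05 + 2.13788e-11 + 0.00125898 + 0.00043166 = 0.00174155
P(Component III | x) ≈ 0.723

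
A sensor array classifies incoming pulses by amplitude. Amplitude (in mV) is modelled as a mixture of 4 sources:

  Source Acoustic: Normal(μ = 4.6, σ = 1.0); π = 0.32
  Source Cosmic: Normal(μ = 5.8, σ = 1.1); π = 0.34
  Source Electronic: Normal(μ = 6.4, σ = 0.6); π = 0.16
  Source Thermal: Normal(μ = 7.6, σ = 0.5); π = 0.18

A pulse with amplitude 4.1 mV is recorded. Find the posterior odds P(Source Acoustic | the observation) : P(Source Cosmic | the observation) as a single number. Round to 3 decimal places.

3.016

Posterior odds = (P(Z=i) f_i(x)) / (P(Z=j) f_j(x)); the normalising sum cancels.
Normal densities:
  L_Acoustic = (1/(1.0·√(2π)))·exp(−(4.1−4.6)²/(2·1.0²)) = 0.398942·exp(-0.12500) = 0.352065
  L_Cosmic = (1/(1.1·√(2π)))·exp(−(4.1−5.8)²/(2·1.1²)) = 0.362675·exp(-1.19421) = 0.109869
  L_Electronic = (1/(0.6·√(2π)))·exp(−(4.1−6.4)²/(2·0.6²)) = 0.664904·exp(-7.34722) = 0.000428451
  L_Thermal = (1/(0.5·√(2π)))·exp(−(4.1−7.6)²/(2·0.5²)) = 0.797885·exp(-24.50000) = 1.82694e-11
0.112661 / 0.0373556 ≈ 3.016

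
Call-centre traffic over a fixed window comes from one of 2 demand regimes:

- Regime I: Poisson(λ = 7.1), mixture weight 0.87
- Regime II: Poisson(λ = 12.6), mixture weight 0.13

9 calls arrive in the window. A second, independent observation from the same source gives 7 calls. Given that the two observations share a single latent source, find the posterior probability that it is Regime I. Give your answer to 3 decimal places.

0.976

Apply Bayes' rule: the posterior for each component is proportional to its prior times its likelihood at x.
Since both observations come from the same component, the likelihood for component k is f_k(x₁)·f_k(x₂).
  f_I = [e^(−7.1)·7.1^9/9! = 0.104249] × [0.148897] = 0.0155224
  f_II = [e^(−12.6)·12.6^9/9! = 0.0743809] × [0.0337328] = 0.00250908
Weight by the priors:
  π_I·f_I = 0.87 × 0.0155224 = 0.0135045
  π_II·f_II = 0.13 × 0.00250908 = 0.00032618
Sum: 0.0135045 + 0.00032618 = 0.0138307
P(Regime I | data) ≈ 0.976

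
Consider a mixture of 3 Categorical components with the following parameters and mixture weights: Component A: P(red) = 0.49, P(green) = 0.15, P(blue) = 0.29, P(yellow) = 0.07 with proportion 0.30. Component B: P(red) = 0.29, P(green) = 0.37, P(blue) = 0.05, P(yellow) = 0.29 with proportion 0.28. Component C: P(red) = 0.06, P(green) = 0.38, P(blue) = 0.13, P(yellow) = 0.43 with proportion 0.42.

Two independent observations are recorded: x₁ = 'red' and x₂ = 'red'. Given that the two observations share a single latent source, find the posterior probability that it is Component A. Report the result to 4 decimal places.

Apply Bayes' rule: the posterior for each component is proportional to its prior times its likelihood at x.
Since both observations come from the same component, the likelihood for component k is f_k(x₁)·f_k(x₂).
  p_A = [P(red | comp) = 0.49] × [0.49] = 0.2401
  p_B = [P(red | comp) = 0.29] × [0.29] = 0.0841
  p_C = [P(red | comp) = 0.06] × [0.06] = 0.0036
Weight by the priors:
  w_A·p_A = 0.30 × 0.2401 = 0.07203
  w_B·p_B = 0.28 × 0.0841 = 0.023548
  w_C·p_C = 0.42 × 0.0036 = 0.001512
Sum: 0.07203 + 0.023548 + 0.001512 = 0.09709
Responsibility of Component A: 0.07203 / 0.09709 ≈ 0.7419

0.7419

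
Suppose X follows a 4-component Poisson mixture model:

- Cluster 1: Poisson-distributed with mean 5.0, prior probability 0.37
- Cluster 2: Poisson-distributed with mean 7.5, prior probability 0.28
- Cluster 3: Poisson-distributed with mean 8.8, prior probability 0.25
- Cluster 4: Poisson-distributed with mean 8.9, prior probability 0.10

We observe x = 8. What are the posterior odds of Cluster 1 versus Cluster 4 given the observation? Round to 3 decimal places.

Since P(k|x) ∝ π_k f_k(x), the posterior odds are π_i f_i(x) / (π_j f_j(x)).
Poisson probabilities:
  p_1 = 0.065278
  p_2 = 0.137329
  p_3 = 0.134446
  p_4 = 0.133161
Odds = (0.37/0.10) × (0.065278/0.133161) = 3.7 × 0.490217 ≈ 1.814

1.814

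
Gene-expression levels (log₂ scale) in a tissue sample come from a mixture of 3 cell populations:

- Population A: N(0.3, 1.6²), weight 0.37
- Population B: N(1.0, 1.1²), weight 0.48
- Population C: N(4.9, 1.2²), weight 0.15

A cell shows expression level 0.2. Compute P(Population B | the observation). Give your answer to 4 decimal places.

The responsibility of component k is π_k f_k(x) divided by Σ_j π_j f_j(x).
Component likelihoods at x = 0.2:
  p_A = (1/(1.6·√(2π)))·exp(−(0.2−0.3)²/(2·1.6²)) = 0.249339·exp(-0.00195) = 0.248852
  p_B = (1/(1.1·√(2π)))·exp(−(0.2−1.0)²/(2·1.1²)) = 0.362675·exp(-0.26446) = 0.278396
  p_C = (1/(1.2·√(2π)))·exp(−(0.2−4.9)²/(2·1.2²)) = 0.332452·exp(-7.67014) = 0.000155106
Prior × likelihood for each component:
  π_A·p_A = 0.37 × 0.248852 = 0.0920754
  π_B·p_B = 0.48 × 0.278396 = 0.13363
  π_C·p_C = 0.15 × 0.000155106 = 2.3266e-05
Sum: 0.0920754 + 0.13363 + 2.3266e-05 = 0.225729
So the posterior for Population B is 0.13363 / 0.225729 ≈ 0.5920.

0.5920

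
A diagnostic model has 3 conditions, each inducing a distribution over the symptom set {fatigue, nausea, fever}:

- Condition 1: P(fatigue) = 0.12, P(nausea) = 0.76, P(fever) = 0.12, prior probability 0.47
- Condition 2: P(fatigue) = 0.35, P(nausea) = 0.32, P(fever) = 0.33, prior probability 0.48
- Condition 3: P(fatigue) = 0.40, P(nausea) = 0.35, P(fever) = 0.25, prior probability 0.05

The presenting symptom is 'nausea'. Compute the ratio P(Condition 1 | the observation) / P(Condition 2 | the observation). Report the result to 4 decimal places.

The posterior odds equal the prior odds times the likelihood ratio: (P(Z=i)/P(Z=j))·(f_i(x)/f_j(x)).
Component likelihoods at x = 'nausea':
  L_1 = 0.76
  L_2 = 0.32
  L_3 = 0.35
0.3572 / 0.1536 ≈ 2.3255

2.3255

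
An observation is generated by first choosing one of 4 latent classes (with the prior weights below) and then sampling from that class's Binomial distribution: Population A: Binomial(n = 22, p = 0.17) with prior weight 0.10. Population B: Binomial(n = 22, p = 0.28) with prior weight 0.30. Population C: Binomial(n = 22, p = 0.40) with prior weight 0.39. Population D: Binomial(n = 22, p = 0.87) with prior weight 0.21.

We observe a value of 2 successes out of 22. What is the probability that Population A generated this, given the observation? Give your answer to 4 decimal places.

By Bayes' theorem, P(k | x) = π_k f_k(x) / Σ_j π_j f_j(x).
Component likelihoods at x = 2 successes out of 22:
  L_A = 0.160721
  L_B = 0.025385
  L_C = 0.00135132
  L_D = 3.3229e-16
Multiply by the mixture weights:
  π_A·L_A = 0.10 × 0.160721 = 0.0160721
  π_B·L_B = 0.30 × 0.025385 = 0.00761551
  π_C·L_C = 0.39 × 0.00135132 = 0.000527013
  π_D·L_D = 0.21 × 3.3229e-16 = 6.97809e-17
Evidence: 0.0160721 + 0.00761551 + 0.000527013 + 6.97809e-17 = 0.0242146
P(Population A | x) = 0.0160721 / 0.0242146 ≈ 0.6637

0.6637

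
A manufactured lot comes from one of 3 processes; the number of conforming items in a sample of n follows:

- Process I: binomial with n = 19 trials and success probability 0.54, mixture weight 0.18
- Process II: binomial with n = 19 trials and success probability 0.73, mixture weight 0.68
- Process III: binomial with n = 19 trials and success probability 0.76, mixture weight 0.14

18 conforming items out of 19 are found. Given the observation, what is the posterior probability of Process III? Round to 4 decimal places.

0.2738

Apply Bayes' rule: the posterior for each component is proportional to its prior times its likelihood at x.
Component likelihoods at x = 18 conforming items out of 19:
  L_I = 0.000133229
  L_II = 0.0177799
  L_III = 0.0326294
Prior × likelihood for each component:
  π_I·L_I = 0.18 × 0.000133229 = 2.39812e-05
  π_II·L_II = 0.68 × 0.0177799 = 0.0120903
  π_III·L_III = 0.14 × 0.0326294 = 0.00456812
Marginal: 2.39812e-05 + 0.0120903 + 0.00456812 = 0.0166824
Responsibility of Process III: 0.00456812 / 0.0166824 ≈ 0.2738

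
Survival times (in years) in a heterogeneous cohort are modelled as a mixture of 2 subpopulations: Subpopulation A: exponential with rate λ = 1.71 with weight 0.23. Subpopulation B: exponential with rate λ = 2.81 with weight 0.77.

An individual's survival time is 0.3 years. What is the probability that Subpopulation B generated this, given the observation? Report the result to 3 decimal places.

Posterior ∝ prior × likelihood, so P(k | x) ∝ w_k f_k(x); normalise over all components.
Exponential densities:
  f_A = 1.71·e^(−1.71·0.3) = 1.71·e^(−0.5130) = 1.02377
  f_B = 2.81·e^(−2.81·0.3) = 2.81·e^(−0.8430) = 1.20947
Prior × likelihood for each component:
  w_A·f_A = 0.23 × 1.02377 = 0.235467
  w_B·f_B = 0.77 × 1.20947 = 0.931294
Sum: 0.235467 + 0.931294 = 1.16676
So the posterior for Subpopulation B is 0.931294 / 1.16676 ≈ 0.798.

0.798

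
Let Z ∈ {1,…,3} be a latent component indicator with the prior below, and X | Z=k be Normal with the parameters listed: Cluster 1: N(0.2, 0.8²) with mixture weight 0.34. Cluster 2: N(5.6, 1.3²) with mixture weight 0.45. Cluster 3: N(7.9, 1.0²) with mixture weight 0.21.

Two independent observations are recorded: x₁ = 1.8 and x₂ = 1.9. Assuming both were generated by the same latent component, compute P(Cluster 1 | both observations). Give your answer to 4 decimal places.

Apply Bayes' rule: the posterior for each component is proportional to its prior times its likelihood at x.
Since both observations come from the same component, the likelihood for component k is f_k(x₁)·f_k(x₂).
  L_1 = [(1/(0.8·√(2π)))·exp(−(1.8−0.2)²/(2·0.8²)) = 0.498678·exp(-2.00000) = 0.0674887] × [0.0521512] = 0.00351962
  L_2 = [(1/(1.3·√(2π)))·exp(−(1.8−5.6)²/(2·1.3²)) = 0.306879·exp(-4.27219) = 0.00428133] × [0.00534497] = 2.28836e-05
  L_3 = [(1/(1.0·√(2π)))·exp(−(1.8−7.9)²/(2·1.0²)) = 0.398942·exp(-18.60500) = 3.31788e-09] × [6.07588e-09] = 2.01591e-17
Multiply by the mixture weights:
  w_1·L_1 = 0.34 × 0.00351962 = 0.00119667
  w_2·L_2 = 0.45 × 2.28836e-05 = 1.02976e-05
  w_3·L_3 = 0.21 × 2.01591e-17 = 4.23341e-18
Sum: 0.00119667 + 1.02976e-05 + 4.23341e-18 = 0.00120697
So the posterior for Cluster 1 is 0.00119667 / 0.00120697 ≈ 0.9915.

0.9915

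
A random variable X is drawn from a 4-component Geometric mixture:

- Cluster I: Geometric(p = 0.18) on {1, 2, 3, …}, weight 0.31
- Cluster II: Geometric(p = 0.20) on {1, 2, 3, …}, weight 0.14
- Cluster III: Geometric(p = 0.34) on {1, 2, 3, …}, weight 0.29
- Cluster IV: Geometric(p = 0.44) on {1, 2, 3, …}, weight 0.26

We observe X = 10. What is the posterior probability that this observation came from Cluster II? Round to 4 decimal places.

0.2338

Apply Bayes' rule: the posterior for each component is proportional to its prior times its likelihood at x.
Evaluate each component's likelihood at the observed value:
  f_I = 0.0301715
  f_II = 0.0268435
  f_III = 0.00807931
  f_IV = 0.00238311
Prior × likelihood for each component:
  π_I·f_I = 0.31 × 0.0301715 = 0.00935317
  π_II·f_II = 0.14 × 0.0268435 = 0.0037581
  π_III·f_III = 0.29 × 0.00807931 = 0.002343
  π_IV·f_IV = 0.26 × 0.00238311 = 0.00061961
Normaliser: 0.00935317 + 0.0037581 + 0.002343 + 0.00061961 = 0.0160739
P(Cluster II | x) = 0.0037581 / 0.0160739 ≈ 0.2338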